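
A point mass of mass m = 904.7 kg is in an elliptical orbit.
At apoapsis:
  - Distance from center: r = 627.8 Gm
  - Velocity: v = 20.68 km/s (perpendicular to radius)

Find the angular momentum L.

Convert to SI: r = 627.8 Gm = 6.278e+11 m; v = 20.68 km/s = 20680 m/s.
Since v is perpendicular to r, L = m · v · r.
L = 904.7 · 20680 · 6.278e+11 kg·m²/s ≈ 1.175e+19 kg·m²/s.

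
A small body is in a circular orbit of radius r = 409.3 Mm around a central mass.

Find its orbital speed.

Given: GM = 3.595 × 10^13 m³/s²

Convert to SI: r = 409.3 Mm = 4.093e+08 m.
For a circular orbit, gravity supplies the centripetal force, so v = √(GM / r).
v = √(3.595e+13 / 4.093e+08) m/s ≈ 296.4 m/s = 296.4 m/s.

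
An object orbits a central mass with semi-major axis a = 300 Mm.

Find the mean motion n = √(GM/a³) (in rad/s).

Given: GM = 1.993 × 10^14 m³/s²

Convert to SI: a = 300 Mm = 3e+08 m.
n = √(GM / a³).
n = √(1.993e+14 / (3e+08)³) rad/s ≈ 2.717e-06 rad/s.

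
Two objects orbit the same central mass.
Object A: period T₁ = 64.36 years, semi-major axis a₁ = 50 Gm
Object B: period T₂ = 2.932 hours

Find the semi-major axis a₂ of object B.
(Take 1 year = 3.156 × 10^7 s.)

Convert to SI: T₁ = 64.36 years = 2.0312e+09 s; a₁ = 50 Gm = 5e+10 m; T₂ = 2.932 hours = 10555.2 s.
Kepler's third law: (T₁/T₂)² = (a₁/a₂)³ ⇒ a₂ = a₁ · (T₂/T₁)^(2/3).
T₂/T₁ = 10555.2 / 2.0312e+09 = 5.19653e-06.
a₂ = 5e+10 · (5.19653e-06)^(2/3) m ≈ 1.5e+07 m = 15 Mm.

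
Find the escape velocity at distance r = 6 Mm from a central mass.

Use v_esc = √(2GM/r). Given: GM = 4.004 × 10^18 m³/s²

Convert to SI: r = 6 Mm = 6e+06 m.
Escape velocity comes from setting total energy to zero: ½v² − GM/r = 0 ⇒ v_esc = √(2GM / r).
v_esc = √(2 · 4.004e+18 / 6e+06) m/s ≈ 1.155e+06 m/s = 1155 km/s.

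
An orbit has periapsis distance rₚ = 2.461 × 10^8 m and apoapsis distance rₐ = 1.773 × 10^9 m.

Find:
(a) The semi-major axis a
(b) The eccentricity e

(a) a = (rₚ + rₐ) / 2 = (2.461e+08 + 1.773e+09) / 2 ≈ 1.01e+09 m = 1.01 × 10^9 m.
(b) e = (rₐ − rₚ) / (rₐ + rₚ) = (1.773e+09 − 2.461e+08) / (1.773e+09 + 2.461e+08) ≈ 0.7562.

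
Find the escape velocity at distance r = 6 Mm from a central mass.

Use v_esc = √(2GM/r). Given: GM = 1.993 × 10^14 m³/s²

Convert to SI: r = 6 Mm = 6e+06 m.
Escape velocity comes from setting total energy to zero: ½v² − GM/r = 0 ⇒ v_esc = √(2GM / r).
v_esc = √(2 · 1.993e+14 / 6e+06) m/s ≈ 8151 m/s = 8.151 km/s.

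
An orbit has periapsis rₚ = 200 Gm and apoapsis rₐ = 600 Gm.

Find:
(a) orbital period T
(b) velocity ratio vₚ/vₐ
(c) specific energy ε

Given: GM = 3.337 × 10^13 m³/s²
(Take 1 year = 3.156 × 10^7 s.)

Convert to SI: rₚ = 200 Gm = 2e+11 m; rₐ = 600 Gm = 6e+11 m.
(a) With a = (rₚ + rₐ)/2 = 4e+11 m, T = 2π √(a³/GM) = 2π √((4e+11)³/3.337e+13) s ≈ 2.752e+11 s
(b) Conservation of angular momentum (rₚvₚ = rₐvₐ) gives vₚ/vₐ = rₐ/rₚ = 6e+11/2e+11 ≈ 3
(c) With a = (rₚ + rₐ)/2 = 4e+11 m, ε = −GM/(2a) = −3.337e+13/(2 · 4e+11) J/kg ≈ -41.71 J/kg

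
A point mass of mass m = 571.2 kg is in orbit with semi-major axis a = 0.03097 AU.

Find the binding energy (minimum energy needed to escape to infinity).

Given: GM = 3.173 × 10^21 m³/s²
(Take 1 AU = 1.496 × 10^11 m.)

Convert to SI: a = 0.03097 AU = 4.63311e+09 m.
Total orbital energy is E = −GMm/(2a); binding energy is E_bind = −E = GMm/(2a).
E_bind = 3.173e+21 · 571.2 / (2 · 4.63311e+09) J ≈ 1.956e+14 J = 195.6 TJ.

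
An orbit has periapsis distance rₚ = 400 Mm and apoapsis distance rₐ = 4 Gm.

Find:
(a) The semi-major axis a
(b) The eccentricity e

Convert to SI: rₚ = 400 Mm = 4e+08 m; rₐ = 4 Gm = 4e+09 m.
(a) a = (rₚ + rₐ) / 2 = (4e+08 + 4e+09) / 2 ≈ 2.2e+09 m = 2.2 Gm.
(b) e = (rₐ − rₚ) / (rₐ + rₚ) = (4e+09 − 4e+08) / (4e+09 + 4e+08) ≈ 0.8182.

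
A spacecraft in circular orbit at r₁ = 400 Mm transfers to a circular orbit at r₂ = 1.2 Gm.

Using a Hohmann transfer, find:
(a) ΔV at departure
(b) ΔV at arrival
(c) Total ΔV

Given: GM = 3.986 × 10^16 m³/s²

Convert to SI: r₁ = 400 Mm = 4e+08 m; r₂ = 1.2 Gm = 1.2e+09 m.
Transfer semi-major axis: a_t = (r₁ + r₂)/2 = (4e+08 + 1.2e+09)/2 = 8e+08 m.
Circular speeds: v₁ = √(GM/r₁) = 9982.48 m/s, v₂ = √(GM/r₂) = 5763.39 m/s.
Transfer speeds (vis-viva v² = GM(2/r − 1/a_t)): v₁ᵗ = 12226 m/s, v₂ᵗ = 4075.33 m/s.
(a) ΔV₁ = |v₁ᵗ − v₁| ≈ 2244 m/s = 2.244 km/s.
(b) ΔV₂ = |v₂ − v₂ᵗ| ≈ 1688 m/s = 1.688 km/s.
(c) ΔV_total = ΔV₁ + ΔV₂ ≈ 3932 m/s = 3.932 km/s.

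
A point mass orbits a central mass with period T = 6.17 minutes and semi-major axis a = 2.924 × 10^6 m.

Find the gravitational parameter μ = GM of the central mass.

Convert to SI: T = 6.17 minutes = 370.2 s.
GM = 4π² · a³ / T².
GM = 4π² · (2.924e+06)³ / (370.2)² m³/s² ≈ 7.201e+15 m³/s² = 7.201 × 10^15 m³/s².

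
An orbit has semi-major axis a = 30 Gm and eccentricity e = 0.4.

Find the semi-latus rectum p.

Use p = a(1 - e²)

Convert to SI: a = 30 Gm = 3e+10 m.
p = a (1 − e²).
p = 3e+10 · (1 − (0.4)²) = 3e+10 · 0.84 ≈ 2.52e+10 m = 25.2 Gm.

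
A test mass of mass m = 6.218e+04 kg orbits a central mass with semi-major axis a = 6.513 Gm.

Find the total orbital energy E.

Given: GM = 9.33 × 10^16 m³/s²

Convert to SI: a = 6.513 Gm = 6.513e+09 m.
E = −GMm / (2a).
E = −9.33e+16 · 6.218e+04 / (2 · 6.513e+09) J ≈ -4.454e+11 J = -445.4 GJ.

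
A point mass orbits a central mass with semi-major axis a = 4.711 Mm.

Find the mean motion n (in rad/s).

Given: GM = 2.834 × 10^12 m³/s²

Convert to SI: a = 4.711 Mm = 4.711e+06 m.
n = √(GM / a³).
n = √(2.834e+12 / (4.711e+06)³) rad/s ≈ 0.0001646 rad/s.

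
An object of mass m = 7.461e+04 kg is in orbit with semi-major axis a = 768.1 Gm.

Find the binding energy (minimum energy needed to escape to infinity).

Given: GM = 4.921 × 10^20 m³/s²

Convert to SI: a = 768.1 Gm = 7.681e+11 m.
Total orbital energy is E = −GMm/(2a); binding energy is E_bind = −E = GMm/(2a).
E_bind = 4.921e+20 · 7.461e+04 / (2 · 7.681e+11) J ≈ 2.39e+13 J = 23.9 TJ.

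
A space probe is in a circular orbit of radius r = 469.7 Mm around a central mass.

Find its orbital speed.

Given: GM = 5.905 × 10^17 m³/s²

Convert to SI: r = 469.7 Mm = 4.697e+08 m.
For a circular orbit, gravity supplies the centripetal force, so v = √(GM / r).
v = √(5.905e+17 / 4.697e+08) m/s ≈ 3.546e+04 m/s = 35.46 km/s.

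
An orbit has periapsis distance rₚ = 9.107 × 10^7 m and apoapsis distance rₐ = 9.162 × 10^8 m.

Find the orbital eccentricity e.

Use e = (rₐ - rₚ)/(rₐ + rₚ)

e = (rₐ − rₚ) / (rₐ + rₚ).
e = (9.162e+08 − 9.107e+07) / (9.162e+08 + 9.107e+07) = 8.2513e+08 / 1.00727e+09 ≈ 0.8192.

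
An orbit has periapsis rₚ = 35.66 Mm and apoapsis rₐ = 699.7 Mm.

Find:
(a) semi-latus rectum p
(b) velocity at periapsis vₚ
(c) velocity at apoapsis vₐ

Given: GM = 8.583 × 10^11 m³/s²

Convert to SI: rₚ = 35.66 Mm = 3.566e+07 m; rₐ = 699.7 Mm = 6.997e+08 m.
(a) From a = (rₚ + rₐ)/2 = 3.6768e+08 m and e = (rₐ − rₚ)/(rₐ + rₚ) = 0.903013, p = a(1 − e²) = 3.6768e+08 · (1 − (0.903013)²) ≈ 6.786e+07 m
(b) With a = (rₚ + rₐ)/2 = 3.6768e+08 m, vₚ = √(GM (2/rₚ − 1/a)) = √(8.583e+11 · (2/3.566e+07 − 1/3.6768e+08)) m/s ≈ 214 m/s
(c) With a = (rₚ + rₐ)/2 = 3.6768e+08 m, vₐ = √(GM (2/rₐ − 1/a)) = √(8.583e+11 · (2/6.997e+08 − 1/3.6768e+08)) m/s ≈ 10.91 m/s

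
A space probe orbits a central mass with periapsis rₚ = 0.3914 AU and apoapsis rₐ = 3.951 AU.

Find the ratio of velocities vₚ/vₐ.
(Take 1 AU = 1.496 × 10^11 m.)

Convert to SI: rₚ = 0.3914 AU = 5.85534e+10 m; rₐ = 3.951 AU = 5.9107e+11 m.
Conservation of angular momentum gives rₚvₚ = rₐvₐ, so vₚ/vₐ = rₐ/rₚ.
vₚ/vₐ = 5.9107e+11 / 5.85534e+10 ≈ 10.09.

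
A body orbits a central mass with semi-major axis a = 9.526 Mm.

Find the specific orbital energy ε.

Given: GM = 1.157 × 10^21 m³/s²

Convert to SI: a = 9.526 Mm = 9.526e+06 m.
ε = −GM / (2a).
ε = −1.157e+21 / (2 · 9.526e+06) J/kg ≈ -6.073e+13 J/kg = -6.073e+04 GJ/kg.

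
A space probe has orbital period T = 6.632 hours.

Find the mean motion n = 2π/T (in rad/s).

Convert to SI: T = 6.632 hours = 23875.2 s.
n = 2π / T.
n = 2π / 23875.2 s ≈ 0.0002632 rad/s.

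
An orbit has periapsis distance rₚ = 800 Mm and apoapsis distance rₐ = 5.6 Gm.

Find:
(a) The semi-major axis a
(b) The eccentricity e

Convert to SI: rₚ = 800 Mm = 8e+08 m; rₐ = 5.6 Gm = 5.6e+09 m.
(a) a = (rₚ + rₐ) / 2 = (8e+08 + 5.6e+09) / 2 ≈ 3.2e+09 m = 3.2 Gm.
(b) e = (rₐ − rₚ) / (rₐ + rₚ) = (5.6e+09 − 8e+08) / (5.6e+09 + 8e+08) ≈ 0.75.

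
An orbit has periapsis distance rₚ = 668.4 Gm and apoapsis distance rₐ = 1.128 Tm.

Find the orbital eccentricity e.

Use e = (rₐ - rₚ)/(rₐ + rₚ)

Convert to SI: rₚ = 668.4 Gm = 6.684e+11 m; rₐ = 1.128 Tm = 1.128e+12 m.
e = (rₐ − rₚ) / (rₐ + rₚ).
e = (1.128e+12 − 6.684e+11) / (1.128e+12 + 6.684e+11) = 4.596e+11 / 1.7964e+12 ≈ 0.2558.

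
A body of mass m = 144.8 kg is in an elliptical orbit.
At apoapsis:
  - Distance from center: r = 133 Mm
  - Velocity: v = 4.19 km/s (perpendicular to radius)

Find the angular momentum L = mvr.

Convert to SI: r = 133 Mm = 1.33e+08 m; v = 4.19 km/s = 4190 m/s.
Since v is perpendicular to r, L = m · v · r.
L = 144.8 · 4190 · 1.33e+08 kg·m²/s ≈ 8.069e+13 kg·m²/s.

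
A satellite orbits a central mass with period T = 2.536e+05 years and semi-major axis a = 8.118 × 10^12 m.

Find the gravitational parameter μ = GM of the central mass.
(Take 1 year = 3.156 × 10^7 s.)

Convert to SI: T = 2.536e+05 years = 8.00362e+12 s.
GM = 4π² · a³ / T².
GM = 4π² · (8.118e+12)³ / (8.00362e+12)² m³/s² ≈ 3.297e+14 m³/s² = 3.297 × 10^14 m³/s².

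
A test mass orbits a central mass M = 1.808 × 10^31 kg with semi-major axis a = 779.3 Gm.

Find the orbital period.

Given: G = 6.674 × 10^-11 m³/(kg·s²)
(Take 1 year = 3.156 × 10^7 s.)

Convert to SI: a = 779.3 Gm = 7.793e+11 m.
GM = G · M = 6.674e-11 · 1.808e+31 = 1.20666e+21 m³/s².
Kepler's third law: T = 2π √(a³ / GM).
Substituting a = 7.793e+11 m and GM = 1.20666e+21 m³/s²:
T = 2π √((7.793e+11)³ / 1.20666e+21) s
T ≈ 1.244e+08 s = 3.943 years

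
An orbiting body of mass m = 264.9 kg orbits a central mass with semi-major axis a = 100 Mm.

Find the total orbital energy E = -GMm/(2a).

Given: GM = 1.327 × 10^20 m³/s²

Convert to SI: a = 100 Mm = 1e+08 m.
E = −GMm / (2a).
E = −1.327e+20 · 264.9 / (2 · 1e+08) J ≈ -1.758e+14 J = -175.8 TJ.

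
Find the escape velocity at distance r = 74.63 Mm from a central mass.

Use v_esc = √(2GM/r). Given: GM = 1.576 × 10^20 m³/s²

Convert to SI: r = 74.63 Mm = 7.463e+07 m.
Escape velocity comes from setting total energy to zero: ½v² − GM/r = 0 ⇒ v_esc = √(2GM / r).
v_esc = √(2 · 1.576e+20 / 7.463e+07) m/s ≈ 2.055e+06 m/s = 2055 km/s.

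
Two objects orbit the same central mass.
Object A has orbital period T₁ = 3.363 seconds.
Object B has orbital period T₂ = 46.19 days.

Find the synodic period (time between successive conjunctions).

Convert to SI: T₂ = 46.19 days = 3.99082e+06 s.
T_syn = |T₁ · T₂ / (T₁ − T₂)|.
T_syn = |3.363 · 3.99082e+06 / (3.363 − 3.99082e+06)| s ≈ 3.363 s = 3.363 seconds.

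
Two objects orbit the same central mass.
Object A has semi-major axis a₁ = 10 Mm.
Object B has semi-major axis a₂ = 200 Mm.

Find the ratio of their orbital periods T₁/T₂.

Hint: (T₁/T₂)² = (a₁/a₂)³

Convert to SI: a₁ = 10 Mm = 1e+07 m; a₂ = 200 Mm = 2e+08 m.
From Kepler's third law, (T₁/T₂)² = (a₁/a₂)³, so T₁/T₂ = (a₁/a₂)^(3/2).
a₁/a₂ = 1e+07 / 2e+08 = 0.05.
T₁/T₂ = (0.05)^(3/2) ≈ 0.01118.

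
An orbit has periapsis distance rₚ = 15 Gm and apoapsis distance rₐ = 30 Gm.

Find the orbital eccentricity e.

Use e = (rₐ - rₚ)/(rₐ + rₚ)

Convert to SI: rₚ = 15 Gm = 1.5e+10 m; rₐ = 30 Gm = 3e+10 m.
e = (rₐ − rₚ) / (rₐ + rₚ).
e = (3e+10 − 1.5e+10) / (3e+10 + 1.5e+10) = 1.5e+10 / 4.5e+10 ≈ 0.3333.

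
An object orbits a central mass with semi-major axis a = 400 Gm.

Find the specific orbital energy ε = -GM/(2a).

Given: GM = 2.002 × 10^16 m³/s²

Convert to SI: a = 400 Gm = 4e+11 m.
ε = −GM / (2a).
ε = −2.002e+16 / (2 · 4e+11) J/kg ≈ -2.502e+04 J/kg = -25.02 kJ/kg.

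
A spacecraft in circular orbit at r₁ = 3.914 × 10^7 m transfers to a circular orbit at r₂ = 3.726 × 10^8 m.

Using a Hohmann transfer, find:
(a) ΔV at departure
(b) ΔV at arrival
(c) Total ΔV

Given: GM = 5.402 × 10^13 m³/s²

Transfer semi-major axis: a_t = (r₁ + r₂)/2 = (3.914e+07 + 3.726e+08)/2 = 2.0587e+08 m.
Circular speeds: v₁ = √(GM/r₁) = 1174.81 m/s, v₂ = √(GM/r₂) = 380.764 m/s.
Transfer speeds (vis-viva v² = GM(2/r − 1/a_t)): v₁ᵗ = 1580.49 m/s, v₂ᵗ = 166.024 m/s.
(a) ΔV₁ = |v₁ᵗ − v₁| ≈ 405.7 m/s = 405.7 m/s.
(b) ΔV₂ = |v₂ − v₂ᵗ| ≈ 214.7 m/s = 214.7 m/s.
(c) ΔV_total = ΔV₁ + ΔV₂ ≈ 620.4 m/s = 620.4 m/s.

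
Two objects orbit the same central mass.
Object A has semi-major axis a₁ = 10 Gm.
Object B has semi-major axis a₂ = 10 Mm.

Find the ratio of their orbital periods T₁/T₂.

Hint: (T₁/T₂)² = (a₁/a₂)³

Convert to SI: a₁ = 10 Gm = 1e+10 m; a₂ = 10 Mm = 1e+07 m.
From Kepler's third law, (T₁/T₂)² = (a₁/a₂)³, so T₁/T₂ = (a₁/a₂)^(3/2).
a₁/a₂ = 1e+10 / 1e+07 = 1000.
T₁/T₂ = (1000)^(3/2) ≈ 3.162e+04.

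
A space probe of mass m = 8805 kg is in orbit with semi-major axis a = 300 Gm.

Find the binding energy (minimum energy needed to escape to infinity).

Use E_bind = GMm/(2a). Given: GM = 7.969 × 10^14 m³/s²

Convert to SI: a = 300 Gm = 3e+11 m.
Total orbital energy is E = −GMm/(2a); binding energy is E_bind = −E = GMm/(2a).
E_bind = 7.969e+14 · 8805 / (2 · 3e+11) J ≈ 1.169e+07 J = 11.69 MJ.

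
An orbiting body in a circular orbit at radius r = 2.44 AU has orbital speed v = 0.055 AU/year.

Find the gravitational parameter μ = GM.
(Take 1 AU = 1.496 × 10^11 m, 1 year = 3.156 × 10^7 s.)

Convert to SI: r = 2.44 AU = 3.65024e+11 m; v = 0.055 AU/year = 260.71 m/s.
For a circular orbit v² = GM/r, so GM = v² · r.
GM = (260.71)² · 3.65024e+11 m³/s² ≈ 2.481e+16 m³/s² = 2.481 × 10^16 m³/s².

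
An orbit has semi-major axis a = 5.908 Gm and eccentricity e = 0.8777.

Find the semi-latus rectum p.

Convert to SI: a = 5.908 Gm = 5.908e+09 m.
p = a (1 − e²).
p = 5.908e+09 · (1 − (0.8777)²) = 5.908e+09 · 0.229643 ≈ 1.357e+09 m = 1.357 Gm.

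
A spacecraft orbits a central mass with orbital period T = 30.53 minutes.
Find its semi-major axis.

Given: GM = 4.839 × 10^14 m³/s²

Convert to SI: T = 30.53 minutes = 1831.8 s.
Invert Kepler's third law: a = (GM · T² / (4π²))^(1/3).
Substituting T = 1831.8 s and GM = 4.839e+14 m³/s²:
a = (4.839e+14 · (1831.8)² / (4π²))^(1/3) m
a ≈ 3.452e+06 m = 3.452 Mm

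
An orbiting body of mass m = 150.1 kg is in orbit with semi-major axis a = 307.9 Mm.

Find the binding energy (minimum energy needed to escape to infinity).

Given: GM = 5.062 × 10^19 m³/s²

Convert to SI: a = 307.9 Mm = 3.079e+08 m.
Total orbital energy is E = −GMm/(2a); binding energy is E_bind = −E = GMm/(2a).
E_bind = 5.062e+19 · 150.1 / (2 · 3.079e+08) J ≈ 1.234e+13 J = 12.34 TJ.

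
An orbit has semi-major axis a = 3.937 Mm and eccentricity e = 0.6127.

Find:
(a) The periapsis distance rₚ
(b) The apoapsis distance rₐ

Convert to SI: a = 3.937 Mm = 3.937e+06 m.
(a) rₚ = a(1 − e) = 3.937e+06 · (1 − 0.6127) = 3.937e+06 · 0.3873 ≈ 1.525e+06 m = 1.525 Mm.
(b) rₐ = a(1 + e) = 3.937e+06 · (1 + 0.6127) = 3.937e+06 · 1.6127 ≈ 6.349e+06 m = 6.349 Mm.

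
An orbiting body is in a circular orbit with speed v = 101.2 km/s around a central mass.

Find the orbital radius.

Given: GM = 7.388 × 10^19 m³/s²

Convert to SI: v = 101.2 km/s = 101200 m/s.
For a circular orbit, v² = GM / r, so r = GM / v².
r = 7.388e+19 / (101200)² m ≈ 7.214e+09 m = 7.214 Gm.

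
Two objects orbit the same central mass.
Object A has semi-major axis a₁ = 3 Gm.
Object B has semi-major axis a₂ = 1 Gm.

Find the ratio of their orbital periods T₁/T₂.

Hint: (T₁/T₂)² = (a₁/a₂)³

Convert to SI: a₁ = 3 Gm = 3e+09 m; a₂ = 1 Gm = 1e+09 m.
From Kepler's third law, (T₁/T₂)² = (a₁/a₂)³, so T₁/T₂ = (a₁/a₂)^(3/2).
a₁/a₂ = 3e+09 / 1e+09 = 3.
T₁/T₂ = (3)^(3/2) ≈ 5.196.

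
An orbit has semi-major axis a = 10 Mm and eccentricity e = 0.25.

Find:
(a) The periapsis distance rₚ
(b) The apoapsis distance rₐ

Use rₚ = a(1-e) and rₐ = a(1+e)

Convert to SI: a = 10 Mm = 1e+07 m.
(a) rₚ = a(1 − e) = 1e+07 · (1 − 0.25) = 1e+07 · 0.75 ≈ 7.5e+06 m = 7.5 Mm.
(b) rₐ = a(1 + e) = 1e+07 · (1 + 0.25) = 1e+07 · 1.25 ≈ 1.25e+07 m = 12.5 Mm.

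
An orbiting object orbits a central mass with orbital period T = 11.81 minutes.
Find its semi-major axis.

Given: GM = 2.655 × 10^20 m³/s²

Convert to SI: T = 11.81 minutes = 708.6 s.
Invert Kepler's third law: a = (GM · T² / (4π²))^(1/3).
Substituting T = 708.6 s and GM = 2.655e+20 m³/s²:
a = (2.655e+20 · (708.6)² / (4π²))^(1/3) m
a ≈ 1.5e+08 m = 150 Mm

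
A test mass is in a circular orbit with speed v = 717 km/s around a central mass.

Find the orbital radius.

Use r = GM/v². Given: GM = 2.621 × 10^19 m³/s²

Convert to SI: v = 717 km/s = 717000 m/s.
For a circular orbit, v² = GM / r, so r = GM / v².
r = 2.621e+19 / (717000)² m ≈ 5.098e+07 m = 50.98 Mm.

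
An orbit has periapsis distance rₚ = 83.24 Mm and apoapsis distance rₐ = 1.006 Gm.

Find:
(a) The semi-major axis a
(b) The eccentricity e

Convert to SI: rₚ = 83.24 Mm = 8.324e+07 m; rₐ = 1.006 Gm = 1.006e+09 m.
(a) a = (rₚ + rₐ) / 2 = (8.324e+07 + 1.006e+09) / 2 ≈ 5.446e+08 m = 544.6 Mm.
(b) e = (rₐ − rₚ) / (rₐ + rₚ) = (1.006e+09 − 8.324e+07) / (1.006e+09 + 8.324e+07) ≈ 0.8472.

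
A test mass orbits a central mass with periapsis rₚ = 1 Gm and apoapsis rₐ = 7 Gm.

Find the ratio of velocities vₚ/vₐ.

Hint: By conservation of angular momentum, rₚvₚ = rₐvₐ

Convert to SI: rₚ = 1 Gm = 1e+09 m; rₐ = 7 Gm = 7e+09 m.
Conservation of angular momentum gives rₚvₚ = rₐvₐ, so vₚ/vₐ = rₐ/rₚ.
vₚ/vₐ = 7e+09 / 1e+09 ≈ 7.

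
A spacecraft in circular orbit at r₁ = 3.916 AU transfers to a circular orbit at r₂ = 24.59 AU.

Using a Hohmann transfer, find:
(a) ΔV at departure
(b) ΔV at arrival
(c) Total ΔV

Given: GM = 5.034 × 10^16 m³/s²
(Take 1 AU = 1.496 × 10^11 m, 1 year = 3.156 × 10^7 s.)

Convert to SI: r₁ = 3.916 AU = 5.85834e+11 m; r₂ = 24.59 AU = 3.67866e+12 m.
Transfer semi-major axis: a_t = (r₁ + r₂)/2 = (5.85834e+11 + 3.67866e+12)/2 = 2.13225e+12 m.
Circular speeds: v₁ = √(GM/r₁) = 293.136 m/s, v₂ = √(GM/r₂) = 116.98 m/s.
Transfer speeds (vis-viva v² = GM(2/r − 1/a_t)): v₁ᵗ = 385.031 m/s, v₂ᵗ = 61.3168 m/s.
(a) ΔV₁ = |v₁ᵗ − v₁| ≈ 91.89 m/s = 0.01939 AU/year.
(b) ΔV₂ = |v₂ − v₂ᵗ| ≈ 55.66 m/s = 0.01174 AU/year.
(c) ΔV_total = ΔV₁ + ΔV₂ ≈ 147.6 m/s = 0.03113 AU/year.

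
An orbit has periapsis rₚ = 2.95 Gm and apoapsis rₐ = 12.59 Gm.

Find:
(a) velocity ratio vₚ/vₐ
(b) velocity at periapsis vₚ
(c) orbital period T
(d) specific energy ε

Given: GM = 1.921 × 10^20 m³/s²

Convert to SI: rₚ = 2.95 Gm = 2.95e+09 m; rₐ = 12.59 Gm = 1.259e+10 m.
(a) Conservation of angular momentum (rₚvₚ = rₐvₐ) gives vₚ/vₐ = rₐ/rₚ = 1.259e+10/2.95e+09 ≈ 4.268
(b) With a = (rₚ + rₐ)/2 = 7.77e+09 m, vₚ = √(GM (2/rₚ − 1/a)) = √(1.921e+20 · (2/2.95e+09 − 1/7.77e+09)) m/s ≈ 3.248e+05 m/s
(c) With a = (rₚ + rₐ)/2 = 7.77e+09 m, T = 2π √(a³/GM) = 2π √((7.77e+09)³/1.921e+20) s ≈ 3.105e+05 s
(d) With a = (rₚ + rₐ)/2 = 7.77e+09 m, ε = −GM/(2a) = −1.921e+20/(2 · 7.77e+09) J/kg ≈ -1.236e+10 J/kg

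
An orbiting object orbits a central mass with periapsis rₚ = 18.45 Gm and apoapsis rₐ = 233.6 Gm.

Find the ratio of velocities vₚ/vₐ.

Convert to SI: rₚ = 18.45 Gm = 1.845e+10 m; rₐ = 233.6 Gm = 2.336e+11 m.
Conservation of angular momentum gives rₚvₚ = rₐvₐ, so vₚ/vₐ = rₐ/rₚ.
vₚ/vₐ = 2.336e+11 / 1.845e+10 ≈ 12.66.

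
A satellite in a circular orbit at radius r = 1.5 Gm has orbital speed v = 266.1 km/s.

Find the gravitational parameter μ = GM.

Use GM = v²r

Convert to SI: r = 1.5 Gm = 1.5e+09 m; v = 266.1 km/s = 266100 m/s.
For a circular orbit v² = GM/r, so GM = v² · r.
GM = (266100)² · 1.5e+09 m³/s² ≈ 1.062e+20 m³/s² = 1.062 × 10^20 m³/s².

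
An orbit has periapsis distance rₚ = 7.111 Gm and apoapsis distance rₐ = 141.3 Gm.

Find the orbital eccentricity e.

Convert to SI: rₚ = 7.111 Gm = 7.111e+09 m; rₐ = 141.3 Gm = 1.413e+11 m.
e = (rₐ − rₚ) / (rₐ + rₚ).
e = (1.413e+11 − 7.111e+09) / (1.413e+11 + 7.111e+09) = 1.34189e+11 / 1.48411e+11 ≈ 0.9042.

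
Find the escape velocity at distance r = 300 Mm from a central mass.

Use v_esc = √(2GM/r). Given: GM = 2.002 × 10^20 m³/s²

Convert to SI: r = 300 Mm = 3e+08 m.
Escape velocity comes from setting total energy to zero: ½v² − GM/r = 0 ⇒ v_esc = √(2GM / r).
v_esc = √(2 · 2.002e+20 / 3e+08) m/s ≈ 1.155e+06 m/s = 1155 km/s.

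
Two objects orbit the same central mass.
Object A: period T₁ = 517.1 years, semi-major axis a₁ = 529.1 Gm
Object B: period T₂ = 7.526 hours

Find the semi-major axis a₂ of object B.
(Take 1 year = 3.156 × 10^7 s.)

Convert to SI: T₁ = 517.1 years = 1.63197e+10 s; a₁ = 529.1 Gm = 5.291e+11 m; T₂ = 7.526 hours = 27093.6 s.
Kepler's third law: (T₁/T₂)² = (a₁/a₂)³ ⇒ a₂ = a₁ · (T₂/T₁)^(2/3).
T₂/T₁ = 27093.6 / 1.63197e+10 = 1.66018e-06.
a₂ = 5.291e+11 · (1.66018e-06)^(2/3) m ≈ 7.418e+07 m = 74.18 Mm.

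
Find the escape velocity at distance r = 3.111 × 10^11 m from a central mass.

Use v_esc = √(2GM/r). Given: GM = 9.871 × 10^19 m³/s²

Escape velocity comes from setting total energy to zero: ½v² − GM/r = 0 ⇒ v_esc = √(2GM / r).
v_esc = √(2 · 9.871e+19 / 3.111e+11) m/s ≈ 2.519e+04 m/s = 25.19 km/s.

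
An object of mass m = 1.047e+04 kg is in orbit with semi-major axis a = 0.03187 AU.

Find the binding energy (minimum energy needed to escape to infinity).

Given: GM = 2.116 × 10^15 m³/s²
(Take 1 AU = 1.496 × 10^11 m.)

Convert to SI: a = 0.03187 AU = 4.76775e+09 m.
Total orbital energy is E = −GMm/(2a); binding energy is E_bind = −E = GMm/(2a).
E_bind = 2.116e+15 · 1.047e+04 / (2 · 4.76775e+09) J ≈ 2.323e+09 J = 2.323 GJ.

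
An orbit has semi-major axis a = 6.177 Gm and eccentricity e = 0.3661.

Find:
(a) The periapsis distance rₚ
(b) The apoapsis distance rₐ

Convert to SI: a = 6.177 Gm = 6.177e+09 m.
(a) rₚ = a(1 − e) = 6.177e+09 · (1 − 0.3661) = 6.177e+09 · 0.6339 ≈ 3.916e+09 m = 3.916 Gm.
(b) rₐ = a(1 + e) = 6.177e+09 · (1 + 0.3661) = 6.177e+09 · 1.3661 ≈ 8.438e+09 m = 8.438 Gm.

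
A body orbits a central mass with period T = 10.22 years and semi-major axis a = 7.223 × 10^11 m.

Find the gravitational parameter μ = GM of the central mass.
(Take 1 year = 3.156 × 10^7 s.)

Convert to SI: T = 10.22 years = 3.22543e+08 s.
GM = 4π² · a³ / T².
GM = 4π² · (7.223e+11)³ / (3.22543e+08)² m³/s² ≈ 1.43e+20 m³/s² = 1.43 × 10^20 m³/s².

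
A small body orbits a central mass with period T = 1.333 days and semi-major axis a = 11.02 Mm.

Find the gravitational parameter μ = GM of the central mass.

Convert to SI: T = 1.333 days = 115171 s; a = 11.02 Mm = 1.102e+07 m.
GM = 4π² · a³ / T².
GM = 4π² · (1.102e+07)³ / (115171)² m³/s² ≈ 3.983e+12 m³/s² = 3.983 × 10^12 m³/s².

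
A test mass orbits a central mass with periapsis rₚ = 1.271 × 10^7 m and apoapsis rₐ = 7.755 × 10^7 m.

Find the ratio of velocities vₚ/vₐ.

Conservation of angular momentum gives rₚvₚ = rₐvₐ, so vₚ/vₐ = rₐ/rₚ.
vₚ/vₐ = 7.755e+07 / 1.271e+07 ≈ 6.101.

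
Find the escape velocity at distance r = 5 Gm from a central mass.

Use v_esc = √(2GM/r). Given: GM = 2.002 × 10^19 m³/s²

Convert to SI: r = 5 Gm = 5e+09 m.
Escape velocity comes from setting total energy to zero: ½v² − GM/r = 0 ⇒ v_esc = √(2GM / r).
v_esc = √(2 · 2.002e+19 / 5e+09) m/s ≈ 8.949e+04 m/s = 89.49 km/s.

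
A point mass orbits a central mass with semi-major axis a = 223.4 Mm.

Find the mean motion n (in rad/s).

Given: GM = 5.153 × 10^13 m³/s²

Convert to SI: a = 223.4 Mm = 2.234e+08 m.
n = √(GM / a³).
n = √(5.153e+13 / (2.234e+08)³) rad/s ≈ 2.15e-06 rad/s.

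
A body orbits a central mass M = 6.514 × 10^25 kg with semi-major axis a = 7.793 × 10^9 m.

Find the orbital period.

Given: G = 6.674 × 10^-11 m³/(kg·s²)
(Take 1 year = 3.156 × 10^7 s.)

GM = G · M = 6.674e-11 · 6.514e+25 = 4.34744e+15 m³/s².
Kepler's third law: T = 2π √(a³ / GM).
Substituting a = 7.793e+09 m and GM = 4.34744e+15 m³/s²:
T = 2π √((7.793e+09)³ / 4.34744e+15) s
T ≈ 6.556e+07 s = 2.077 years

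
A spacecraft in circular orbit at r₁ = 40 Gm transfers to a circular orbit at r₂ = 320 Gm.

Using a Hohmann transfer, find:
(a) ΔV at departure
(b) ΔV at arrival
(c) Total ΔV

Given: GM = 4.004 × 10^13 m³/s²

Convert to SI: r₁ = 40 Gm = 4e+10 m; r₂ = 320 Gm = 3.2e+11 m.
Transfer semi-major axis: a_t = (r₁ + r₂)/2 = (4e+10 + 3.2e+11)/2 = 1.8e+11 m.
Circular speeds: v₁ = √(GM/r₁) = 31.6386 m/s, v₂ = √(GM/r₂) = 11.1859 m/s.
Transfer speeds (vis-viva v² = GM(2/r − 1/a_t)): v₁ᵗ = 42.1848 m/s, v₂ᵗ = 5.2731 m/s.
(a) ΔV₁ = |v₁ᵗ − v₁| ≈ 10.55 m/s = 10.55 m/s.
(b) ΔV₂ = |v₂ − v₂ᵗ| ≈ 5.913 m/s = 5.913 m/s.
(c) ΔV_total = ΔV₁ + ΔV₂ ≈ 16.46 m/s = 16.46 m/s.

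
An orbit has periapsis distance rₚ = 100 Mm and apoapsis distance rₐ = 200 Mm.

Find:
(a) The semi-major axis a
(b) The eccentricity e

Convert to SI: rₚ = 100 Mm = 1e+08 m; rₐ = 200 Mm = 2e+08 m.
(a) a = (rₚ + rₐ) / 2 = (1e+08 + 2e+08) / 2 ≈ 1.5e+08 m = 150 Mm.
(b) e = (rₐ − rₚ) / (rₐ + rₚ) = (2e+08 − 1e+08) / (2e+08 + 1e+08) ≈ 0.3333.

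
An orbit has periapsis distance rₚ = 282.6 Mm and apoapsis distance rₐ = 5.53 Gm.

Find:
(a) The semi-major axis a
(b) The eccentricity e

Convert to SI: rₚ = 282.6 Mm = 2.826e+08 m; rₐ = 5.53 Gm = 5.53e+09 m.
(a) a = (rₚ + rₐ) / 2 = (2.826e+08 + 5.53e+09) / 2 ≈ 2.906e+09 m = 2.906 Gm.
(b) e = (rₐ − rₚ) / (rₐ + rₚ) = (5.53e+09 − 2.826e+08) / (5.53e+09 + 2.826e+08) ≈ 0.9028.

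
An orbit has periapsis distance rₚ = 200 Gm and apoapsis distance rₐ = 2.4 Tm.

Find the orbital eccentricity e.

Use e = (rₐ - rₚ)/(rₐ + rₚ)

Convert to SI: rₚ = 200 Gm = 2e+11 m; rₐ = 2.4 Tm = 2.4e+12 m.
e = (rₐ − rₚ) / (rₐ + rₚ).
e = (2.4e+12 − 2e+11) / (2.4e+12 + 2e+11) = 2.2e+12 / 2.6e+12 ≈ 0.8462.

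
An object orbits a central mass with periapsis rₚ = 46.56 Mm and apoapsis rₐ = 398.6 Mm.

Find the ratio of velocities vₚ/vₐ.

Convert to SI: rₚ = 46.56 Mm = 4.656e+07 m; rₐ = 398.6 Mm = 3.986e+08 m.
Conservation of angular momentum gives rₚvₚ = rₐvₐ, so vₚ/vₐ = rₐ/rₚ.
vₚ/vₐ = 3.986e+08 / 4.656e+07 ≈ 8.561.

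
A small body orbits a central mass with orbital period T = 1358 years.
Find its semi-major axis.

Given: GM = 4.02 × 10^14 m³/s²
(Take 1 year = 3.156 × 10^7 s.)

Convert to SI: T = 1358 years = 4.28585e+10 s.
Invert Kepler's third law: a = (GM · T² / (4π²))^(1/3).
Substituting T = 4.28585e+10 s and GM = 4.02e+14 m³/s²:
a = (4.02e+14 · (4.28585e+10)² / (4π²))^(1/3) m
a ≈ 2.654e+11 m = 265.4 Gm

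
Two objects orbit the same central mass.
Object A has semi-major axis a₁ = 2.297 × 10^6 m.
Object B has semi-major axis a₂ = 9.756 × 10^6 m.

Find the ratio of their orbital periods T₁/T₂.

From Kepler's third law, (T₁/T₂)² = (a₁/a₂)³, so T₁/T₂ = (a₁/a₂)^(3/2).
a₁/a₂ = 2.297e+06 / 9.756e+06 = 0.235445.
T₁/T₂ = (0.235445)^(3/2) ≈ 0.1142.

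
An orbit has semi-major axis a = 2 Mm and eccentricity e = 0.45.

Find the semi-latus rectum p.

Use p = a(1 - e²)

Convert to SI: a = 2 Mm = 2e+06 m.
p = a (1 − e²).
p = 2e+06 · (1 − (0.45)²) = 2e+06 · 0.7975 ≈ 1.595e+06 m = 1.595 Mm.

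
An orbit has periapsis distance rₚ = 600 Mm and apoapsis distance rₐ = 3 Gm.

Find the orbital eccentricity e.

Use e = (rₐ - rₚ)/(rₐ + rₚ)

Convert to SI: rₚ = 600 Mm = 6e+08 m; rₐ = 3 Gm = 3e+09 m.
e = (rₐ − rₚ) / (rₐ + rₚ).
e = (3e+09 − 6e+08) / (3e+09 + 6e+08) = 2.4e+09 / 3.6e+09 ≈ 0.6667.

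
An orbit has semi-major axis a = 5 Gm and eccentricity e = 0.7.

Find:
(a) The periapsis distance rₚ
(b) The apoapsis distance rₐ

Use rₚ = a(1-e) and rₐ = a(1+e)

Convert to SI: a = 5 Gm = 5e+09 m.
(a) rₚ = a(1 − e) = 5e+09 · (1 − 0.7) = 5e+09 · 0.3 ≈ 1.5e+09 m = 1.5 Gm.
(b) rₐ = a(1 + e) = 5e+09 · (1 + 0.7) = 5e+09 · 1.7 ≈ 8.5e+09 m = 8.5 Gm.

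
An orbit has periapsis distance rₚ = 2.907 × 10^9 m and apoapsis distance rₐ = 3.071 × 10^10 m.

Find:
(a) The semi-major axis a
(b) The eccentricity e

(a) a = (rₚ + rₐ) / 2 = (2.907e+09 + 3.071e+10) / 2 ≈ 1.681e+10 m = 1.681 × 10^10 m.
(b) e = (rₐ − rₚ) / (rₐ + rₚ) = (3.071e+10 − 2.907e+09) / (3.071e+10 + 2.907e+09) ≈ 0.8271.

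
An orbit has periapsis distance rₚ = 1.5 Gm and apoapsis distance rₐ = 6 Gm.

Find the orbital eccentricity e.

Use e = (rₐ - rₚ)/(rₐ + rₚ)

Convert to SI: rₚ = 1.5 Gm = 1.5e+09 m; rₐ = 6 Gm = 6e+09 m.
e = (rₐ − rₚ) / (rₐ + rₚ).
e = (6e+09 − 1.5e+09) / (6e+09 + 1.5e+09) = 4.5e+09 / 7.5e+09 ≈ 0.6.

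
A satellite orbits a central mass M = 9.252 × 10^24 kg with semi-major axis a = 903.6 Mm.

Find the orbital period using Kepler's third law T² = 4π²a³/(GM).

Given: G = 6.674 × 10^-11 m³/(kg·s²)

Convert to SI: a = 903.6 Mm = 9.036e+08 m.
GM = G · M = 6.674e-11 · 9.252e+24 = 6.17478e+14 m³/s².
Kepler's third law: T = 2π √(a³ / GM).
Substituting a = 9.036e+08 m and GM = 6.17478e+14 m³/s²:
T = 2π √((9.036e+08)³ / 6.17478e+14) s
T ≈ 6.868e+06 s = 79.49 days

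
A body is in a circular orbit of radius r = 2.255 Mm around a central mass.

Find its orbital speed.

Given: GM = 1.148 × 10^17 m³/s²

Convert to SI: r = 2.255 Mm = 2.255e+06 m.
For a circular orbit, gravity supplies the centripetal force, so v = √(GM / r).
v = √(1.148e+17 / 2.255e+06) m/s ≈ 2.256e+05 m/s = 225.6 km/s.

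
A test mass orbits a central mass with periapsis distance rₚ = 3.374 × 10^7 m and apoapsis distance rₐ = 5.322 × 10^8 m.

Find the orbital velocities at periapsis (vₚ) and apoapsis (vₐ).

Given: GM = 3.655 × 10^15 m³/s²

Use the vis-viva equation v² = GM(2/r − 1/a) with a = (rₚ + rₐ)/2 = (3.374e+07 + 5.322e+08)/2 = 2.8297e+08 m.
vₚ = √(GM · (2/rₚ − 1/a)) = √(3.655e+15 · (2/3.374e+07 − 1/2.8297e+08)) m/s ≈ 1.427e+04 m/s = 14.27 km/s.
vₐ = √(GM · (2/rₐ − 1/a)) = √(3.655e+15 · (2/5.322e+08 − 1/2.8297e+08)) m/s ≈ 904.9 m/s = 904.9 m/s.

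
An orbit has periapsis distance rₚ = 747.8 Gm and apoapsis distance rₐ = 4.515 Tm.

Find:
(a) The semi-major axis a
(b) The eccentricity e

Convert to SI: rₚ = 747.8 Gm = 7.478e+11 m; rₐ = 4.515 Tm = 4.515e+12 m.
(a) a = (rₚ + rₐ) / 2 = (7.478e+11 + 4.515e+12) / 2 ≈ 2.631e+12 m = 2.631 Tm.
(b) e = (rₐ − rₚ) / (rₐ + rₚ) = (4.515e+12 − 7.478e+11) / (4.515e+12 + 7.478e+11) ≈ 0.7158.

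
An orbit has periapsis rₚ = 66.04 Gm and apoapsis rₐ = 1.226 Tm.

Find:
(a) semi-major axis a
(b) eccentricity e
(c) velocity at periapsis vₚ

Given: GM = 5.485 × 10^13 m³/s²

Convert to SI: rₚ = 66.04 Gm = 6.604e+10 m; rₐ = 1.226 Tm = 1.226e+12 m.
(a) a = (rₚ + rₐ)/2 = (6.604e+10 + 1.226e+12)/2 ≈ 6.46e+11 m
(b) e = (rₐ − rₚ)/(rₐ + rₚ) = (1.226e+12 − 6.604e+10)/(1.226e+12 + 6.604e+10) ≈ 0.8978
(c) With a = (rₚ + rₐ)/2 = 6.4602e+11 m, vₚ = √(GM (2/rₚ − 1/a)) = √(5.485e+13 · (2/6.604e+10 − 1/6.4602e+11)) m/s ≈ 39.7 m/s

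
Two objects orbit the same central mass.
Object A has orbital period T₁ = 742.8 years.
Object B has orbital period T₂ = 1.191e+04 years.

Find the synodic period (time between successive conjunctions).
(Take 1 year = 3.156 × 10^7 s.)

Convert to SI: T₁ = 742.8 years = 2.34428e+10 s; T₂ = 1.191e+04 years = 3.7588e+11 s.
T_syn = |T₁ · T₂ / (T₁ − T₂)|.
T_syn = |2.34428e+10 · 3.7588e+11 / (2.34428e+10 − 3.7588e+11)| s ≈ 2.5e+10 s = 792.2 years.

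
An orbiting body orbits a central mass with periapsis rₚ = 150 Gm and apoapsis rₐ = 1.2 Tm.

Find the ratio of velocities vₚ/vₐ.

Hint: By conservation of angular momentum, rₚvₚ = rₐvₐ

Convert to SI: rₚ = 150 Gm = 1.5e+11 m; rₐ = 1.2 Tm = 1.2e+12 m.
Conservation of angular momentum gives rₚvₚ = rₐvₐ, so vₚ/vₐ = rₐ/rₚ.
vₚ/vₐ = 1.2e+12 / 1.5e+11 ≈ 8.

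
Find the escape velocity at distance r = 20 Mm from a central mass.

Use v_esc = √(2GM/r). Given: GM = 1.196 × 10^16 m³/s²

Convert to SI: r = 20 Mm = 2e+07 m.
Escape velocity comes from setting total energy to zero: ½v² − GM/r = 0 ⇒ v_esc = √(2GM / r).
v_esc = √(2 · 1.196e+16 / 2e+07) m/s ≈ 3.458e+04 m/s = 34.58 km/s.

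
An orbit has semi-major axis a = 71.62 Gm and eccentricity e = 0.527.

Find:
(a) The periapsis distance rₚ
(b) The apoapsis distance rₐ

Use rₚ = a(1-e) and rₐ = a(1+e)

Convert to SI: a = 71.62 Gm = 7.162e+10 m.
(a) rₚ = a(1 − e) = 7.162e+10 · (1 − 0.527) = 7.162e+10 · 0.473 ≈ 3.388e+10 m = 33.88 Gm.
(b) rₐ = a(1 + e) = 7.162e+10 · (1 + 0.527) = 7.162e+10 · 1.527 ≈ 1.094e+11 m = 109.4 Gm.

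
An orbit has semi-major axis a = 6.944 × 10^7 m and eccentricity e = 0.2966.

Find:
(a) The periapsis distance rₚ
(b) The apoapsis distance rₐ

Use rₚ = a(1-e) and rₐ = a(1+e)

(a) rₚ = a(1 − e) = 6.944e+07 · (1 − 0.2966) = 6.944e+07 · 0.7034 ≈ 4.884e+07 m = 4.884 × 10^7 m.
(b) rₐ = a(1 + e) = 6.944e+07 · (1 + 0.2966) = 6.944e+07 · 1.2966 ≈ 9.004e+07 m = 9.004 × 10^7 m.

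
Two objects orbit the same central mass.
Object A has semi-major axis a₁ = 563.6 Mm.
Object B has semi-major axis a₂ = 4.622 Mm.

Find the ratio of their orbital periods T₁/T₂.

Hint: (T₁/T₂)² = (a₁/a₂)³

Convert to SI: a₁ = 563.6 Mm = 5.636e+08 m; a₂ = 4.622 Mm = 4.622e+06 m.
From Kepler's third law, (T₁/T₂)² = (a₁/a₂)³, so T₁/T₂ = (a₁/a₂)^(3/2).
a₁/a₂ = 5.636e+08 / 4.622e+06 = 121.939.
T₁/T₂ = (121.939)^(3/2) ≈ 1347.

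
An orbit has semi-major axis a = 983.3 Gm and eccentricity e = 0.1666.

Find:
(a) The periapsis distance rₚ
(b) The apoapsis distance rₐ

Convert to SI: a = 983.3 Gm = 9.833e+11 m.
(a) rₚ = a(1 − e) = 9.833e+11 · (1 − 0.1666) = 9.833e+11 · 0.8334 ≈ 8.195e+11 m = 819.5 Gm.
(b) rₐ = a(1 + e) = 9.833e+11 · (1 + 0.1666) = 9.833e+11 · 1.1666 ≈ 1.147e+12 m = 1.147 Tm.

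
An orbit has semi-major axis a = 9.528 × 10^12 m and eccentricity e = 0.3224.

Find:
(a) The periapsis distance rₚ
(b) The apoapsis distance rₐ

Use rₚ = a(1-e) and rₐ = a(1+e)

(a) rₚ = a(1 − e) = 9.528e+12 · (1 − 0.3224) = 9.528e+12 · 0.6776 ≈ 6.456e+12 m = 6.456 × 10^12 m.
(b) rₐ = a(1 + e) = 9.528e+12 · (1 + 0.3224) = 9.528e+12 · 1.3224 ≈ 1.26e+13 m = 1.26 × 10^13 m.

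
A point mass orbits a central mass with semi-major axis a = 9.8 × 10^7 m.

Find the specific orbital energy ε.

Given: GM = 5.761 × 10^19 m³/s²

ε = −GM / (2a).
ε = −5.761e+19 / (2 · 9.8e+07) J/kg ≈ -2.939e+11 J/kg = -293.9 GJ/kg.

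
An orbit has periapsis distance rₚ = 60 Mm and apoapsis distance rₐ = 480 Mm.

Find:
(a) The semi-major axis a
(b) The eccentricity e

Convert to SI: rₚ = 60 Mm = 6e+07 m; rₐ = 480 Mm = 4.8e+08 m.
(a) a = (rₚ + rₐ) / 2 = (6e+07 + 4.8e+08) / 2 ≈ 2.7e+08 m = 270 Mm.
(b) e = (rₐ − rₚ) / (rₐ + rₚ) = (4.8e+08 − 6e+07) / (4.8e+08 + 6e+07) ≈ 0.7778.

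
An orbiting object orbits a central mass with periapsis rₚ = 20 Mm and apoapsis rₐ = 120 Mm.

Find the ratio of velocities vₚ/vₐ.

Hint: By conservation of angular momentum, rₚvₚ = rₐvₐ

Convert to SI: rₚ = 20 Mm = 2e+07 m; rₐ = 120 Mm = 1.2e+08 m.
Conservation of angular momentum gives rₚvₚ = rₐvₐ, so vₚ/vₐ = rₐ/rₚ.
vₚ/vₐ = 1.2e+08 / 2e+07 ≈ 6.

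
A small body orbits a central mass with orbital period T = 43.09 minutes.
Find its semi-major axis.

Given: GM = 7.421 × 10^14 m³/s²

Convert to SI: T = 43.09 minutes = 2585.4 s.
Invert Kepler's third law: a = (GM · T² / (4π²))^(1/3).
Substituting T = 2585.4 s and GM = 7.421e+14 m³/s²:
a = (7.421e+14 · (2585.4)² / (4π²))^(1/3) m
a ≈ 5.009e+06 m = 5.009 Mm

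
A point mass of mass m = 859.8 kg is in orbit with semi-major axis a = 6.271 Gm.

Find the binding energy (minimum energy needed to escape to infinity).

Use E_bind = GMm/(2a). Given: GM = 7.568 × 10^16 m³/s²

Convert to SI: a = 6.271 Gm = 6.271e+09 m.
Total orbital energy is E = −GMm/(2a); binding energy is E_bind = −E = GMm/(2a).
E_bind = 7.568e+16 · 859.8 / (2 · 6.271e+09) J ≈ 5.188e+09 J = 5.188 GJ.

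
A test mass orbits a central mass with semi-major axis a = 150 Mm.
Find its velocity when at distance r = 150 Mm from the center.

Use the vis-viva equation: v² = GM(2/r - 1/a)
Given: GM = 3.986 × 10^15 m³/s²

Convert to SI: a = 150 Mm = 1.5e+08 m; r = 150 Mm = 1.5e+08 m.
Vis-viva: v = √(GM · (2/r − 1/a)).
2/r − 1/a = 2/1.5e+08 − 1/1.5e+08 = 6.66667e-09 m⁻¹.
v = √(3.986e+15 · 6.66667e-09) m/s ≈ 5155 m/s = 5.155 km/s.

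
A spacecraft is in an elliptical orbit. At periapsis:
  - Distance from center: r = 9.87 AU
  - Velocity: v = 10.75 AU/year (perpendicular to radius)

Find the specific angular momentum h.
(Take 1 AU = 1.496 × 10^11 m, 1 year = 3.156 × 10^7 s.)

Convert to SI: r = 9.87 AU = 1.47655e+12 m; v = 10.75 AU/year = 50956.9 m/s.
With v perpendicular to r, h = r · v.
h = 1.47655e+12 · 50956.9 m²/s ≈ 7.524e+16 m²/s.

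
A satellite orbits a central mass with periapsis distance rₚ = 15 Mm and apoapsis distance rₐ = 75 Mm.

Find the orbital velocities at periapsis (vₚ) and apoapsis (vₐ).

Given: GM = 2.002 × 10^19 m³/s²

Convert to SI: rₚ = 15 Mm = 1.5e+07 m; rₐ = 75 Mm = 7.5e+07 m.
Use the vis-viva equation v² = GM(2/r − 1/a) with a = (rₚ + rₐ)/2 = (1.5e+07 + 7.5e+07)/2 = 4.5e+07 m.
vₚ = √(GM · (2/rₚ − 1/a)) = √(2.002e+19 · (2/1.5e+07 − 1/4.5e+07)) m/s ≈ 1.491e+06 m/s = 1491 km/s.
vₐ = √(GM · (2/rₐ − 1/a)) = √(2.002e+19 · (2/7.5e+07 − 1/4.5e+07)) m/s ≈ 2.983e+05 m/s = 298.3 km/s.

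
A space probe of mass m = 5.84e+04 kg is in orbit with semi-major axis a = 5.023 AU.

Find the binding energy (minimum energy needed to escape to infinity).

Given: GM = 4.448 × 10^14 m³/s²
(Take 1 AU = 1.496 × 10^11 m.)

Convert to SI: a = 5.023 AU = 7.51441e+11 m.
Total orbital energy is E = −GMm/(2a); binding energy is E_bind = −E = GMm/(2a).
E_bind = 4.448e+14 · 5.84e+04 / (2 · 7.51441e+11) J ≈ 1.728e+07 J = 17.28 MJ.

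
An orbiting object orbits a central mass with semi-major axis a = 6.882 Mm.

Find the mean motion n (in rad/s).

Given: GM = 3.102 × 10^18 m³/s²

Convert to SI: a = 6.882 Mm = 6.882e+06 m.
n = √(GM / a³).
n = √(3.102e+18 / (6.882e+06)³) rad/s ≈ 0.09755 rad/s.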